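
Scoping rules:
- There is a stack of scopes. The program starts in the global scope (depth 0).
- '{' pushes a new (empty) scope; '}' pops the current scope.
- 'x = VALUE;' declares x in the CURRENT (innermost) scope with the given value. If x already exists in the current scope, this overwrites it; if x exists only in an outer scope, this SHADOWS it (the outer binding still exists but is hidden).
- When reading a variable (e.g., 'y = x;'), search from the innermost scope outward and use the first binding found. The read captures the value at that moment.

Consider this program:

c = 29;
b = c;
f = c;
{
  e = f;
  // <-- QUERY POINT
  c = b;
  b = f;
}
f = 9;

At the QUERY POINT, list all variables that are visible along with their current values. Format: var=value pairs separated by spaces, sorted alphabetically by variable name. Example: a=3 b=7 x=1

Step 1: declare c=29 at depth 0
Step 2: declare b=(read c)=29 at depth 0
Step 3: declare f=(read c)=29 at depth 0
Step 4: enter scope (depth=1)
Step 5: declare e=(read f)=29 at depth 1
Visible at query point: b=29 c=29 e=29 f=29

Answer: b=29 c=29 e=29 f=29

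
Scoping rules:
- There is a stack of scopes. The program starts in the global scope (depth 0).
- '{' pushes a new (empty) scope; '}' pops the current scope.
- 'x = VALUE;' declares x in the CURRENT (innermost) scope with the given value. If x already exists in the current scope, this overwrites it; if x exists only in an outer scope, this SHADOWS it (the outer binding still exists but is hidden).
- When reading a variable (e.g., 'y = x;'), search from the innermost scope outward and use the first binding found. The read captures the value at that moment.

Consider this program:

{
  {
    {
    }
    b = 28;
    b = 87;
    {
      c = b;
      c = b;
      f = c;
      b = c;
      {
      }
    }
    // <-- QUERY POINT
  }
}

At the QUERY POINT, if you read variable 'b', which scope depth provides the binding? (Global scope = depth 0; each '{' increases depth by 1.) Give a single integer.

Step 1: enter scope (depth=1)
Step 2: enter scope (depth=2)
Step 3: enter scope (depth=3)
Step 4: exit scope (depth=2)
Step 5: declare b=28 at depth 2
Step 6: declare b=87 at depth 2
Step 7: enter scope (depth=3)
Step 8: declare c=(read b)=87 at depth 3
Step 9: declare c=(read b)=87 at depth 3
Step 10: declare f=(read c)=87 at depth 3
Step 11: declare b=(read c)=87 at depth 3
Step 12: enter scope (depth=4)
Step 13: exit scope (depth=3)
Step 14: exit scope (depth=2)
Visible at query point: b=87

Answer: 2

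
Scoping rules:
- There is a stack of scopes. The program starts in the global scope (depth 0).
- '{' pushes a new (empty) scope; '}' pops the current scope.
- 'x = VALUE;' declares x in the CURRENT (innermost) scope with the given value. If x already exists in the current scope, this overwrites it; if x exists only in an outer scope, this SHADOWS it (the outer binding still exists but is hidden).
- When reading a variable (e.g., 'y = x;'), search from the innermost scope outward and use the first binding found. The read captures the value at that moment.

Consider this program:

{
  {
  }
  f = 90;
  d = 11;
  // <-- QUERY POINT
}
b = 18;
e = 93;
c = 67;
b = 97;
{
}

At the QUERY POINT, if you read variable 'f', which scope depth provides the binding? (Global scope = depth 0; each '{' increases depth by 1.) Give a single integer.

Answer: 1

Derivation:
Step 1: enter scope (depth=1)
Step 2: enter scope (depth=2)
Step 3: exit scope (depth=1)
Step 4: declare f=90 at depth 1
Step 5: declare d=11 at depth 1
Visible at query point: d=11 f=90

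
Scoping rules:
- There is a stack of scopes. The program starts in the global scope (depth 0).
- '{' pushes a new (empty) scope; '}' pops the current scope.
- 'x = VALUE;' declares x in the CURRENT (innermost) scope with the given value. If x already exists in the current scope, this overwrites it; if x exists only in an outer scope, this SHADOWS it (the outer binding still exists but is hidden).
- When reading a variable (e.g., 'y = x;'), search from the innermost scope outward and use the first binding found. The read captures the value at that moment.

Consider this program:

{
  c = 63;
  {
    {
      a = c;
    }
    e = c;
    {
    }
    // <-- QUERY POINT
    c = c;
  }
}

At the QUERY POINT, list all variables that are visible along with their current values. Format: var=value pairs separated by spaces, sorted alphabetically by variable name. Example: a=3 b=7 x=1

Answer: c=63 e=63

Derivation:
Step 1: enter scope (depth=1)
Step 2: declare c=63 at depth 1
Step 3: enter scope (depth=2)
Step 4: enter scope (depth=3)
Step 5: declare a=(read c)=63 at depth 3
Step 6: exit scope (depth=2)
Step 7: declare e=(read c)=63 at depth 2
Step 8: enter scope (depth=3)
Step 9: exit scope (depth=2)
Visible at query point: c=63 e=63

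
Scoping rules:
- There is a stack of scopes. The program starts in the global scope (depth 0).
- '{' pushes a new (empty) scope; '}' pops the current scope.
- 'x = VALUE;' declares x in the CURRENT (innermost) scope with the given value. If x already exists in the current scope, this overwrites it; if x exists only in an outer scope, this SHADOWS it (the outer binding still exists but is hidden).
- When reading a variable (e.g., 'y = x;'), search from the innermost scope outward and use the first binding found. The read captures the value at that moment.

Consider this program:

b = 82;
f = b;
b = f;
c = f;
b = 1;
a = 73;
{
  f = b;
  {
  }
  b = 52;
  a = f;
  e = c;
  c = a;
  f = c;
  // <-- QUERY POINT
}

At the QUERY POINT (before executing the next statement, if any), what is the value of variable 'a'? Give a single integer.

Answer: 1

Derivation:
Step 1: declare b=82 at depth 0
Step 2: declare f=(read b)=82 at depth 0
Step 3: declare b=(read f)=82 at depth 0
Step 4: declare c=(read f)=82 at depth 0
Step 5: declare b=1 at depth 0
Step 6: declare a=73 at depth 0
Step 7: enter scope (depth=1)
Step 8: declare f=(read b)=1 at depth 1
Step 9: enter scope (depth=2)
Step 10: exit scope (depth=1)
Step 11: declare b=52 at depth 1
Step 12: declare a=(read f)=1 at depth 1
Step 13: declare e=(read c)=82 at depth 1
Step 14: declare c=(read a)=1 at depth 1
Step 15: declare f=(read c)=1 at depth 1
Visible at query point: a=1 b=52 c=1 e=82 f=1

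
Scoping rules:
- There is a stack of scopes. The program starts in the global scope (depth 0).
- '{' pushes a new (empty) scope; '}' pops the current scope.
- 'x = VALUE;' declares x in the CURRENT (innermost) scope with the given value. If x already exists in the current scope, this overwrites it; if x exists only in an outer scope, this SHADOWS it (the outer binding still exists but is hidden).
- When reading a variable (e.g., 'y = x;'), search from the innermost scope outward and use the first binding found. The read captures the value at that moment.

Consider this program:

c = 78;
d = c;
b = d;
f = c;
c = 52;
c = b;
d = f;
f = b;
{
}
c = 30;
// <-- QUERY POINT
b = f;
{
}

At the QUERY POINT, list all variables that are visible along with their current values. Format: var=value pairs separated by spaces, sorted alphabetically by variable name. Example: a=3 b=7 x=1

Step 1: declare c=78 at depth 0
Step 2: declare d=(read c)=78 at depth 0
Step 3: declare b=(read d)=78 at depth 0
Step 4: declare f=(read c)=78 at depth 0
Step 5: declare c=52 at depth 0
Step 6: declare c=(read b)=78 at depth 0
Step 7: declare d=(read f)=78 at depth 0
Step 8: declare f=(read b)=78 at depth 0
Step 9: enter scope (depth=1)
Step 10: exit scope (depth=0)
Step 11: declare c=30 at depth 0
Visible at query point: b=78 c=30 d=78 f=78

Answer: b=78 c=30 d=78 f=78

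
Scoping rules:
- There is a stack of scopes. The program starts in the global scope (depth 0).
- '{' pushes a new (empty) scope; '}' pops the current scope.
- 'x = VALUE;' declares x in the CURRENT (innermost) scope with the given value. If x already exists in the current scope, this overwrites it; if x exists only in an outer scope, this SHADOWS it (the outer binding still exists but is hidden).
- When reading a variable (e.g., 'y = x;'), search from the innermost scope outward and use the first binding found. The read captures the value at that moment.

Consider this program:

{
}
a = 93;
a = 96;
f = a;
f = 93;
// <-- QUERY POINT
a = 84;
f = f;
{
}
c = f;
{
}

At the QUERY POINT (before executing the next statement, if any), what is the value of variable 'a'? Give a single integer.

Step 1: enter scope (depth=1)
Step 2: exit scope (depth=0)
Step 3: declare a=93 at depth 0
Step 4: declare a=96 at depth 0
Step 5: declare f=(read a)=96 at depth 0
Step 6: declare f=93 at depth 0
Visible at query point: a=96 f=93

Answer: 96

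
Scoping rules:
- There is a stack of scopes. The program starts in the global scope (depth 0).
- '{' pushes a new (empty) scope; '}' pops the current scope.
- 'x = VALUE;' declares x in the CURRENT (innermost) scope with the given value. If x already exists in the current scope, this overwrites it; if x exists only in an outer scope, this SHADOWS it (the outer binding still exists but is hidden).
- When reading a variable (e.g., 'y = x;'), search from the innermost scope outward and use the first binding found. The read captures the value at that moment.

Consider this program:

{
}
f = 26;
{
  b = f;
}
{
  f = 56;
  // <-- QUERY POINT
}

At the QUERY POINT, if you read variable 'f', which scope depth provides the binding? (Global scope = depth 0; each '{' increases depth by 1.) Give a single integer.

Step 1: enter scope (depth=1)
Step 2: exit scope (depth=0)
Step 3: declare f=26 at depth 0
Step 4: enter scope (depth=1)
Step 5: declare b=(read f)=26 at depth 1
Step 6: exit scope (depth=0)
Step 7: enter scope (depth=1)
Step 8: declare f=56 at depth 1
Visible at query point: f=56

Answer: 1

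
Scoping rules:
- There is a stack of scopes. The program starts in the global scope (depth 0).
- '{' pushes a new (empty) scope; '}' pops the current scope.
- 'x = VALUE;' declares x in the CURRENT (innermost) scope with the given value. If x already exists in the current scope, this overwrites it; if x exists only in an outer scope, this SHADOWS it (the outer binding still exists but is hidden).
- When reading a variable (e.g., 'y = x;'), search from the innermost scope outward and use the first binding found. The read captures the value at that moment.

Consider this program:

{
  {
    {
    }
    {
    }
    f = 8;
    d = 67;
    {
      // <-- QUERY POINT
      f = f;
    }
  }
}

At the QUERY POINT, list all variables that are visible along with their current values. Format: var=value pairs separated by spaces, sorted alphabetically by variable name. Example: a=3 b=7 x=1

Step 1: enter scope (depth=1)
Step 2: enter scope (depth=2)
Step 3: enter scope (depth=3)
Step 4: exit scope (depth=2)
Step 5: enter scope (depth=3)
Step 6: exit scope (depth=2)
Step 7: declare f=8 at depth 2
Step 8: declare d=67 at depth 2
Step 9: enter scope (depth=3)
Visible at query point: d=67 f=8

Answer: d=67 f=8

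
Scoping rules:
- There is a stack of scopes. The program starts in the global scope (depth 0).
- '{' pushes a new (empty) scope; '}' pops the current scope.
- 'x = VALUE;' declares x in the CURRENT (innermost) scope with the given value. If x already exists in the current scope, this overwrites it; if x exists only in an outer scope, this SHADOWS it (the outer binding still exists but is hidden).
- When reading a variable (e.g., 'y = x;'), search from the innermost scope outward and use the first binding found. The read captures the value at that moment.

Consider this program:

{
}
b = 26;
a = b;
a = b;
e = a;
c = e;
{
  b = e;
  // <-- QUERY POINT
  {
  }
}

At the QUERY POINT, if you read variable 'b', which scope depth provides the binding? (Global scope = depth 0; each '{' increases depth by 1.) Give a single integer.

Answer: 1

Derivation:
Step 1: enter scope (depth=1)
Step 2: exit scope (depth=0)
Step 3: declare b=26 at depth 0
Step 4: declare a=(read b)=26 at depth 0
Step 5: declare a=(read b)=26 at depth 0
Step 6: declare e=(read a)=26 at depth 0
Step 7: declare c=(read e)=26 at depth 0
Step 8: enter scope (depth=1)
Step 9: declare b=(read e)=26 at depth 1
Visible at query point: a=26 b=26 c=26 e=26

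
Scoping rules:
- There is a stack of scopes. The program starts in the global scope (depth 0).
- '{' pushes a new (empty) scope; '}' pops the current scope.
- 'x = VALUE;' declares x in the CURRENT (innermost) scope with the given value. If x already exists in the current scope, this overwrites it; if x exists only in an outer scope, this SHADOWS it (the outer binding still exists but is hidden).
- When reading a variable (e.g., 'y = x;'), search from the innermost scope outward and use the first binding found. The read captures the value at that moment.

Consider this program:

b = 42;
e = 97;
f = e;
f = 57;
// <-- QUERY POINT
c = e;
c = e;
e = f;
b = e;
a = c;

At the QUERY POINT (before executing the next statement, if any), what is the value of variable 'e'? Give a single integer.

Answer: 97

Derivation:
Step 1: declare b=42 at depth 0
Step 2: declare e=97 at depth 0
Step 3: declare f=(read e)=97 at depth 0
Step 4: declare f=57 at depth 0
Visible at query point: b=42 e=97 f=57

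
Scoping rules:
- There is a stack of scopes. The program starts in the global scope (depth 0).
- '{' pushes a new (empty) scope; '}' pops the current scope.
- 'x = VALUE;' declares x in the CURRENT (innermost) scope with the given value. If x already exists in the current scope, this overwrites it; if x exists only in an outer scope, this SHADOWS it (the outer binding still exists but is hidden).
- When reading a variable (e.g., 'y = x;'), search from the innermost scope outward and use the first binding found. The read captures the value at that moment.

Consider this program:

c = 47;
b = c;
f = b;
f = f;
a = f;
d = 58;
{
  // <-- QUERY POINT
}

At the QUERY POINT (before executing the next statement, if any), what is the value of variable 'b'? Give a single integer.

Step 1: declare c=47 at depth 0
Step 2: declare b=(read c)=47 at depth 0
Step 3: declare f=(read b)=47 at depth 0
Step 4: declare f=(read f)=47 at depth 0
Step 5: declare a=(read f)=47 at depth 0
Step 6: declare d=58 at depth 0
Step 7: enter scope (depth=1)
Visible at query point: a=47 b=47 c=47 d=58 f=47

Answer: 47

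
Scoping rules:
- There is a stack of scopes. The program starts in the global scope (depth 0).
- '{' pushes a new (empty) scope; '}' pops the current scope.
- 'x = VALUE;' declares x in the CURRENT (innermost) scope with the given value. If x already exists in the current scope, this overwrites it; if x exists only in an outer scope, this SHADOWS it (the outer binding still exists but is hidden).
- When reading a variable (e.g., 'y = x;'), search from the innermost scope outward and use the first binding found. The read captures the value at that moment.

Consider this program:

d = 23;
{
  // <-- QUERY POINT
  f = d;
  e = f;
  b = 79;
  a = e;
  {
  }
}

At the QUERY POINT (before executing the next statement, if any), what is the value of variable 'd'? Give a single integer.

Step 1: declare d=23 at depth 0
Step 2: enter scope (depth=1)
Visible at query point: d=23

Answer: 23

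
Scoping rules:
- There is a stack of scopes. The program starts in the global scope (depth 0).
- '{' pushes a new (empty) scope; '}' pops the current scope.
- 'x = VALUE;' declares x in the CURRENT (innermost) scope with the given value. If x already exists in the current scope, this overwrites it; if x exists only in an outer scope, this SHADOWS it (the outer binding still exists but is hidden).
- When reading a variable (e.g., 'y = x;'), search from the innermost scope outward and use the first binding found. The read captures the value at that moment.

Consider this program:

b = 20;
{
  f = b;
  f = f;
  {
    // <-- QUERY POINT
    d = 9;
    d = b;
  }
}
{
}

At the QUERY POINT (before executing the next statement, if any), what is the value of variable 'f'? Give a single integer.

Answer: 20

Derivation:
Step 1: declare b=20 at depth 0
Step 2: enter scope (depth=1)
Step 3: declare f=(read b)=20 at depth 1
Step 4: declare f=(read f)=20 at depth 1
Step 5: enter scope (depth=2)
Visible at query point: b=20 f=20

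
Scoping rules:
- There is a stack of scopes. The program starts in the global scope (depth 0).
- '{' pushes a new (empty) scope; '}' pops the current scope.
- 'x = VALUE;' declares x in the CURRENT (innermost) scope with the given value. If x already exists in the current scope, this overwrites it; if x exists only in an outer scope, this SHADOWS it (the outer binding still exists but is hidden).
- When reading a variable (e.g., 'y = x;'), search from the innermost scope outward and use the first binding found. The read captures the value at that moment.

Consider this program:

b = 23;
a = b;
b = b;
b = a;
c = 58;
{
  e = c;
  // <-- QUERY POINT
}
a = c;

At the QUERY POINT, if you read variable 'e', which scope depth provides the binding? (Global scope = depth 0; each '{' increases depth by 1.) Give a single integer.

Step 1: declare b=23 at depth 0
Step 2: declare a=(read b)=23 at depth 0
Step 3: declare b=(read b)=23 at depth 0
Step 4: declare b=(read a)=23 at depth 0
Step 5: declare c=58 at depth 0
Step 6: enter scope (depth=1)
Step 7: declare e=(read c)=58 at depth 1
Visible at query point: a=23 b=23 c=58 e=58

Answer: 1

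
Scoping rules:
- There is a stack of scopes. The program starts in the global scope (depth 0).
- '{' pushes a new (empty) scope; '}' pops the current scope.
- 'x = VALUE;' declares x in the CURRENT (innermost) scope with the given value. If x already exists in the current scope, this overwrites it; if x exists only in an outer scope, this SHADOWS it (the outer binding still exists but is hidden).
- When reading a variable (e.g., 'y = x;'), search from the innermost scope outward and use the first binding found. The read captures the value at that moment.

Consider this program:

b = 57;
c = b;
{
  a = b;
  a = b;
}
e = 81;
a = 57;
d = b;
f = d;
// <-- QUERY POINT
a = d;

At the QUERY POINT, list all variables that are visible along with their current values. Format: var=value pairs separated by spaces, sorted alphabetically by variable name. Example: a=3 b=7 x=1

Answer: a=57 b=57 c=57 d=57 e=81 f=57

Derivation:
Step 1: declare b=57 at depth 0
Step 2: declare c=(read b)=57 at depth 0
Step 3: enter scope (depth=1)
Step 4: declare a=(read b)=57 at depth 1
Step 5: declare a=(read b)=57 at depth 1
Step 6: exit scope (depth=0)
Step 7: declare e=81 at depth 0
Step 8: declare a=57 at depth 0
Step 9: declare d=(read b)=57 at depth 0
Step 10: declare f=(read d)=57 at depth 0
Visible at query point: a=57 b=57 c=57 d=57 e=81 f=57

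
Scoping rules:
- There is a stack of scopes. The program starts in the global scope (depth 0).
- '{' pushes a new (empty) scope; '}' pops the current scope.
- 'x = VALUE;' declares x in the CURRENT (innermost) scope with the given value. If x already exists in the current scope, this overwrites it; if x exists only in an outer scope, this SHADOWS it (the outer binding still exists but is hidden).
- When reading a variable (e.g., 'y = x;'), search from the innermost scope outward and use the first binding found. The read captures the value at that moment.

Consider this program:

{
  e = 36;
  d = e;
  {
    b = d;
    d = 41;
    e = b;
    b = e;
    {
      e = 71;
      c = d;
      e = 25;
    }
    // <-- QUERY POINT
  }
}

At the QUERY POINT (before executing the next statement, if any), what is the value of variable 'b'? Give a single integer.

Answer: 36

Derivation:
Step 1: enter scope (depth=1)
Step 2: declare e=36 at depth 1
Step 3: declare d=(read e)=36 at depth 1
Step 4: enter scope (depth=2)
Step 5: declare b=(read d)=36 at depth 2
Step 6: declare d=41 at depth 2
Step 7: declare e=(read b)=36 at depth 2
Step 8: declare b=(read e)=36 at depth 2
Step 9: enter scope (depth=3)
Step 10: declare e=71 at depth 3
Step 11: declare c=(read d)=41 at depth 3
Step 12: declare e=25 at depth 3
Step 13: exit scope (depth=2)
Visible at query point: b=36 d=41 e=36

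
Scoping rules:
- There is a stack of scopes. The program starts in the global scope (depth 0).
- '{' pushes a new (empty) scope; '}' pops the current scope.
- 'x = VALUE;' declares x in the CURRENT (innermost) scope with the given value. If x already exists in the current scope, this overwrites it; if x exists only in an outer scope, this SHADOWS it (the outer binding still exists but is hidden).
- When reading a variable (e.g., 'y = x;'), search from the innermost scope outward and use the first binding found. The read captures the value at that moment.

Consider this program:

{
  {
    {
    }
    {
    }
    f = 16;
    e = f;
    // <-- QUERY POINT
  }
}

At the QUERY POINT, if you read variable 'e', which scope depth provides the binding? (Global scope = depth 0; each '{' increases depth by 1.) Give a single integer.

Step 1: enter scope (depth=1)
Step 2: enter scope (depth=2)
Step 3: enter scope (depth=3)
Step 4: exit scope (depth=2)
Step 5: enter scope (depth=3)
Step 6: exit scope (depth=2)
Step 7: declare f=16 at depth 2
Step 8: declare e=(read f)=16 at depth 2
Visible at query point: e=16 f=16

Answer: 2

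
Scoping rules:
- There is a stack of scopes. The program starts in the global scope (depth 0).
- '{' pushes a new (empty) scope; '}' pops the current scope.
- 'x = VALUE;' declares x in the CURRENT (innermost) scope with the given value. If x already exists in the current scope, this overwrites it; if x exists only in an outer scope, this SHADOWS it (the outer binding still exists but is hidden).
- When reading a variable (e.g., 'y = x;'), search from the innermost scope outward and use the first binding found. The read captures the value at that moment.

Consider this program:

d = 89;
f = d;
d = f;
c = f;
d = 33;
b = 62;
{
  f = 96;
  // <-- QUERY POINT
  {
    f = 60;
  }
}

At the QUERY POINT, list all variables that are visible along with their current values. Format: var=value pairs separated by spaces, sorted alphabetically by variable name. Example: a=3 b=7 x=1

Answer: b=62 c=89 d=33 f=96

Derivation:
Step 1: declare d=89 at depth 0
Step 2: declare f=(read d)=89 at depth 0
Step 3: declare d=(read f)=89 at depth 0
Step 4: declare c=(read f)=89 at depth 0
Step 5: declare d=33 at depth 0
Step 6: declare b=62 at depth 0
Step 7: enter scope (depth=1)
Step 8: declare f=96 at depth 1
Visible at query point: b=62 c=89 d=33 f=96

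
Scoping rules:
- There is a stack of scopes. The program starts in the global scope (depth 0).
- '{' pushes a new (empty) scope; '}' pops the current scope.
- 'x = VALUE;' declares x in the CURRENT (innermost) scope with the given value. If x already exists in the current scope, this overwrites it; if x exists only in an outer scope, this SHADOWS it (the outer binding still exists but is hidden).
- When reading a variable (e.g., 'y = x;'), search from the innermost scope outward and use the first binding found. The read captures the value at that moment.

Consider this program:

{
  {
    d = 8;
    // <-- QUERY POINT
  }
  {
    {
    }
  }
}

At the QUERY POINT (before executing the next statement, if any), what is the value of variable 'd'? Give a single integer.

Answer: 8

Derivation:
Step 1: enter scope (depth=1)
Step 2: enter scope (depth=2)
Step 3: declare d=8 at depth 2
Visible at query point: d=8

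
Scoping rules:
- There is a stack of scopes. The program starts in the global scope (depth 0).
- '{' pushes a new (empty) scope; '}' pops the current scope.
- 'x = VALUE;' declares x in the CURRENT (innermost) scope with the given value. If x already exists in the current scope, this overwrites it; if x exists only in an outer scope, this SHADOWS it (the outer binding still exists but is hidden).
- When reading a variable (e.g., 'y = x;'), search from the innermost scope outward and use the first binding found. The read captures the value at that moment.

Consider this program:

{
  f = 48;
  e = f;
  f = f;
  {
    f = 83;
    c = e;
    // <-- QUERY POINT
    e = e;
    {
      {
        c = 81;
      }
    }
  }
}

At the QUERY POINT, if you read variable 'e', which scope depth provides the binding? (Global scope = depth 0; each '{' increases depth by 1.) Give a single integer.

Step 1: enter scope (depth=1)
Step 2: declare f=48 at depth 1
Step 3: declare e=(read f)=48 at depth 1
Step 4: declare f=(read f)=48 at depth 1
Step 5: enter scope (depth=2)
Step 6: declare f=83 at depth 2
Step 7: declare c=(read e)=48 at depth 2
Visible at query point: c=48 e=48 f=83

Answer: 1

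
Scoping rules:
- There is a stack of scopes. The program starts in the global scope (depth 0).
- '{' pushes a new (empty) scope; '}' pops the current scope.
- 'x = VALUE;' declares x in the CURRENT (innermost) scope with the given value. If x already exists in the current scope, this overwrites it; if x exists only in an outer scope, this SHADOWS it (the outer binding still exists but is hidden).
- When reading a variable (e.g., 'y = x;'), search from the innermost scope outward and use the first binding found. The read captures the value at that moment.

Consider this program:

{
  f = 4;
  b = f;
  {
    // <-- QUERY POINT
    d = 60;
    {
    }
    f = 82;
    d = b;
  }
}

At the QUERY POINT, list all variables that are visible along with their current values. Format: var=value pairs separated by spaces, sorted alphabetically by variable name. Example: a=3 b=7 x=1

Step 1: enter scope (depth=1)
Step 2: declare f=4 at depth 1
Step 3: declare b=(read f)=4 at depth 1
Step 4: enter scope (depth=2)
Visible at query point: b=4 f=4

Answer: b=4 f=4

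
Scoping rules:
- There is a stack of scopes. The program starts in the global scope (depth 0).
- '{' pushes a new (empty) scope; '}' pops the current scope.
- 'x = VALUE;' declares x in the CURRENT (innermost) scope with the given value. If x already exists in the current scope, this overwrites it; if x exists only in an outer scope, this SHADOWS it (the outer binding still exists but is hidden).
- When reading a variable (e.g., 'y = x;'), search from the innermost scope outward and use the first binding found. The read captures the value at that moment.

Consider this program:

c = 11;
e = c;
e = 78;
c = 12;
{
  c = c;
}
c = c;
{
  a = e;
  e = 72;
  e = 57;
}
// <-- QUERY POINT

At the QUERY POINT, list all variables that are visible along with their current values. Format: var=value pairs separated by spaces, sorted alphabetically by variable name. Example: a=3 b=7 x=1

Answer: c=12 e=78

Derivation:
Step 1: declare c=11 at depth 0
Step 2: declare e=(read c)=11 at depth 0
Step 3: declare e=78 at depth 0
Step 4: declare c=12 at depth 0
Step 5: enter scope (depth=1)
Step 6: declare c=(read c)=12 at depth 1
Step 7: exit scope (depth=0)
Step 8: declare c=(read c)=12 at depth 0
Step 9: enter scope (depth=1)
Step 10: declare a=(read e)=78 at depth 1
Step 11: declare e=72 at depth 1
Step 12: declare e=57 at depth 1
Step 13: exit scope (depth=0)
Visible at query point: c=12 e=78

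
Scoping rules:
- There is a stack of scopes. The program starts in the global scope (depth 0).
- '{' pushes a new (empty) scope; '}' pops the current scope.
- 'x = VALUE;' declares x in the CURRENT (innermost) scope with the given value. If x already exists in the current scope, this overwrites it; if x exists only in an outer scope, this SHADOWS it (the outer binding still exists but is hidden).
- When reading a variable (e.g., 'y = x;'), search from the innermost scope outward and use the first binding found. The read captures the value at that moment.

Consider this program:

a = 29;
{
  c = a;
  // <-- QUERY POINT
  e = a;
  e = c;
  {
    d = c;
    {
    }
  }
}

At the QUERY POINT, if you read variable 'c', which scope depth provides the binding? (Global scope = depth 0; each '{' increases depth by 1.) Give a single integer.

Step 1: declare a=29 at depth 0
Step 2: enter scope (depth=1)
Step 3: declare c=(read a)=29 at depth 1
Visible at query point: a=29 c=29

Answer: 1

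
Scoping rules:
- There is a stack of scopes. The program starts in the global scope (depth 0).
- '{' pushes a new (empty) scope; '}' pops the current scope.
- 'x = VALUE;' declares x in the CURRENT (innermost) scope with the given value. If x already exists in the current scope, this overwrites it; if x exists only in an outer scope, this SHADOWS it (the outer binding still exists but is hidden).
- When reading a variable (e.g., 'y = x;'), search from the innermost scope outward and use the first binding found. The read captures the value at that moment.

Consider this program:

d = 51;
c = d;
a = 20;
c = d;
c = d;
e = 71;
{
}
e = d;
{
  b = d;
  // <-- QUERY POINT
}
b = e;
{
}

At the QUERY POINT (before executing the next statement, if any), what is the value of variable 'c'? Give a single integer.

Answer: 51

Derivation:
Step 1: declare d=51 at depth 0
Step 2: declare c=(read d)=51 at depth 0
Step 3: declare a=20 at depth 0
Step 4: declare c=(read d)=51 at depth 0
Step 5: declare c=(read d)=51 at depth 0
Step 6: declare e=71 at depth 0
Step 7: enter scope (depth=1)
Step 8: exit scope (depth=0)
Step 9: declare e=(read d)=51 at depth 0
Step 10: enter scope (depth=1)
Step 11: declare b=(read d)=51 at depth 1
Visible at query point: a=20 b=51 c=51 d=51 e=51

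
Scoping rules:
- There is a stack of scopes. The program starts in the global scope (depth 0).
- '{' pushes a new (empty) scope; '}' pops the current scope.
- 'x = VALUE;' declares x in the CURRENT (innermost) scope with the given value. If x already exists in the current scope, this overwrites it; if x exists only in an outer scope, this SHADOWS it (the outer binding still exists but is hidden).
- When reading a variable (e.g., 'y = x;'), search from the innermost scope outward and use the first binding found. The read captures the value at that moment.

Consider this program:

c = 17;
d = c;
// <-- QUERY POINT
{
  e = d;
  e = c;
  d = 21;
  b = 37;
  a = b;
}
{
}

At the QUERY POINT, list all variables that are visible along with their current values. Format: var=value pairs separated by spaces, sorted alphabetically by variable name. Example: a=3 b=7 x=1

Answer: c=17 d=17

Derivation:
Step 1: declare c=17 at depth 0
Step 2: declare d=(read c)=17 at depth 0
Visible at query point: c=17 d=17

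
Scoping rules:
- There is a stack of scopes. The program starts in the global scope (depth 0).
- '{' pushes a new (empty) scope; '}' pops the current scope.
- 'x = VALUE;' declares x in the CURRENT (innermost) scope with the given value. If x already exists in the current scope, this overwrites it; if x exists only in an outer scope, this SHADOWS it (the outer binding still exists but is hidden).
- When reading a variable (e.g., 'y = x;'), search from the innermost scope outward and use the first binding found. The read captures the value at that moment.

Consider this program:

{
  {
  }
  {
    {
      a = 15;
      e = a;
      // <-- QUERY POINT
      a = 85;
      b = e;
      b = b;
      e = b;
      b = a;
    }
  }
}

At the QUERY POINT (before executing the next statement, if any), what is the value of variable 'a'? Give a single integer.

Step 1: enter scope (depth=1)
Step 2: enter scope (depth=2)
Step 3: exit scope (depth=1)
Step 4: enter scope (depth=2)
Step 5: enter scope (depth=3)
Step 6: declare a=15 at depth 3
Step 7: declare e=(read a)=15 at depth 3
Visible at query point: a=15 e=15

Answer: 15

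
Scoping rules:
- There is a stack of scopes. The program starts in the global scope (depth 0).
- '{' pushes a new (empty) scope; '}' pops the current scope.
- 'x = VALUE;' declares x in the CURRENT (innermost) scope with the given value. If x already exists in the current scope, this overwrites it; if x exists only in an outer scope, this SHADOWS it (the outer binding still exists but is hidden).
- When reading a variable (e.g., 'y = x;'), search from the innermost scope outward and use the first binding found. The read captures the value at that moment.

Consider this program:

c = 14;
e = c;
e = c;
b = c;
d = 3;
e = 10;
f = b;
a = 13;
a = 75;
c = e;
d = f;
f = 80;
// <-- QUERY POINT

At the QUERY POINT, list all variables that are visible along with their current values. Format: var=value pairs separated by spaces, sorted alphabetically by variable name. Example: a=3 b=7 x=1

Step 1: declare c=14 at depth 0
Step 2: declare e=(read c)=14 at depth 0
Step 3: declare e=(read c)=14 at depth 0
Step 4: declare b=(read c)=14 at depth 0
Step 5: declare d=3 at depth 0
Step 6: declare e=10 at depth 0
Step 7: declare f=(read b)=14 at depth 0
Step 8: declare a=13 at depth 0
Step 9: declare a=75 at depth 0
Step 10: declare c=(read e)=10 at depth 0
Step 11: declare d=(read f)=14 at depth 0
Step 12: declare f=80 at depth 0
Visible at query point: a=75 b=14 c=10 d=14 e=10 f=80

Answer: a=75 b=14 c=10 d=14 e=10 f=80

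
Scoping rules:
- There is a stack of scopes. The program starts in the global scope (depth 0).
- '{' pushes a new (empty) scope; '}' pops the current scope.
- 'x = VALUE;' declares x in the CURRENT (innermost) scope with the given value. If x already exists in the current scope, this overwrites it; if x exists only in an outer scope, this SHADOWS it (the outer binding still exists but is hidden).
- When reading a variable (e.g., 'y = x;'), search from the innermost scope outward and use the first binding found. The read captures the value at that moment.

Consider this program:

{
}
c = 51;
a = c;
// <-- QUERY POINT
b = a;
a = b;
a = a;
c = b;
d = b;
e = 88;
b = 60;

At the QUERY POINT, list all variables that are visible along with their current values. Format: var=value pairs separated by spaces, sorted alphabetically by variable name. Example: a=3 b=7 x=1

Step 1: enter scope (depth=1)
Step 2: exit scope (depth=0)
Step 3: declare c=51 at depth 0
Step 4: declare a=(read c)=51 at depth 0
Visible at query point: a=51 c=51

Answer: a=51 c=51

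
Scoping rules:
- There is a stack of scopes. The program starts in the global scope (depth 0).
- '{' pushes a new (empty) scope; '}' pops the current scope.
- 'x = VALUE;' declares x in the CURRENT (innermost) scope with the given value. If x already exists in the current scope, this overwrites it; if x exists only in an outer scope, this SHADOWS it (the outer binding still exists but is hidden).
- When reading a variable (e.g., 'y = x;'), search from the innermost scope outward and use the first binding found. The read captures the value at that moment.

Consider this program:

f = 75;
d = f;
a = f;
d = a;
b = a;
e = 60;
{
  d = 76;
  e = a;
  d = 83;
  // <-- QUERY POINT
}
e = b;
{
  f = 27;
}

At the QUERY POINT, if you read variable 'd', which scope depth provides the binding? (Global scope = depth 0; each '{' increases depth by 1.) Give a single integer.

Answer: 1

Derivation:
Step 1: declare f=75 at depth 0
Step 2: declare d=(read f)=75 at depth 0
Step 3: declare a=(read f)=75 at depth 0
Step 4: declare d=(read a)=75 at depth 0
Step 5: declare b=(read a)=75 at depth 0
Step 6: declare e=60 at depth 0
Step 7: enter scope (depth=1)
Step 8: declare d=76 at depth 1
Step 9: declare e=(read a)=75 at depth 1
Step 10: declare d=83 at depth 1
Visible at query point: a=75 b=75 d=83 e=75 f=75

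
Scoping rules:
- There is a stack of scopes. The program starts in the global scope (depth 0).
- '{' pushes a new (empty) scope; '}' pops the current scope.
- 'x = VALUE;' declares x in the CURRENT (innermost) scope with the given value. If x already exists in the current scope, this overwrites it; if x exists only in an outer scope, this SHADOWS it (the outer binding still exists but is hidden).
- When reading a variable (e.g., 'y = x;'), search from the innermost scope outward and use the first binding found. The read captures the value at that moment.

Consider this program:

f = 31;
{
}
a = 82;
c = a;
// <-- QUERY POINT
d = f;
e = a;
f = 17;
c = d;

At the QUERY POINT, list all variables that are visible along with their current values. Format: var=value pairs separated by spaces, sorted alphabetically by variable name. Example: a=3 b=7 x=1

Step 1: declare f=31 at depth 0
Step 2: enter scope (depth=1)
Step 3: exit scope (depth=0)
Step 4: declare a=82 at depth 0
Step 5: declare c=(read a)=82 at depth 0
Visible at query point: a=82 c=82 f=31

Answer: a=82 c=82 f=31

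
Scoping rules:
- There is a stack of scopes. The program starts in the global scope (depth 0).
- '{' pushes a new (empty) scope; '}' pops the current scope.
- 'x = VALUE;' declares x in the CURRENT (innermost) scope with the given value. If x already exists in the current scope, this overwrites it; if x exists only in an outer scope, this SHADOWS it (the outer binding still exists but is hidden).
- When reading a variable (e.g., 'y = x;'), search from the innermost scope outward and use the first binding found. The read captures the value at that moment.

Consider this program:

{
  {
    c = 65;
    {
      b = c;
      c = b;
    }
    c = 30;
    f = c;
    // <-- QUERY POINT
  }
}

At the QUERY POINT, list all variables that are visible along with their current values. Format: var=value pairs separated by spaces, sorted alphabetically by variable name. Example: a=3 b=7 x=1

Answer: c=30 f=30

Derivation:
Step 1: enter scope (depth=1)
Step 2: enter scope (depth=2)
Step 3: declare c=65 at depth 2
Step 4: enter scope (depth=3)
Step 5: declare b=(read c)=65 at depth 3
Step 6: declare c=(read b)=65 at depth 3
Step 7: exit scope (depth=2)
Step 8: declare c=30 at depth 2
Step 9: declare f=(read c)=30 at depth 2
Visible at query point: c=30 f=30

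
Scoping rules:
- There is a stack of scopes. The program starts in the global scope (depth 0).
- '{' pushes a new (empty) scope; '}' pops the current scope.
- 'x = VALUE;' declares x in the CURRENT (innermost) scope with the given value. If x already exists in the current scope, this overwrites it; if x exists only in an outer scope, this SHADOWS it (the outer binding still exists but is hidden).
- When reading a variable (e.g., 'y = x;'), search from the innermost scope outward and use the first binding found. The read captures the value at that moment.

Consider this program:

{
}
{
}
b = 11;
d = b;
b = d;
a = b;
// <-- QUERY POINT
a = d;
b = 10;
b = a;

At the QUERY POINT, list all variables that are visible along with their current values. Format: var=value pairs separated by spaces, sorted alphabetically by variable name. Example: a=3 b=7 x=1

Answer: a=11 b=11 d=11

Derivation:
Step 1: enter scope (depth=1)
Step 2: exit scope (depth=0)
Step 3: enter scope (depth=1)
Step 4: exit scope (depth=0)
Step 5: declare b=11 at depth 0
Step 6: declare d=(read b)=11 at depth 0
Step 7: declare b=(read d)=11 at depth 0
Step 8: declare a=(read b)=11 at depth 0
Visible at query point: a=11 b=11 d=11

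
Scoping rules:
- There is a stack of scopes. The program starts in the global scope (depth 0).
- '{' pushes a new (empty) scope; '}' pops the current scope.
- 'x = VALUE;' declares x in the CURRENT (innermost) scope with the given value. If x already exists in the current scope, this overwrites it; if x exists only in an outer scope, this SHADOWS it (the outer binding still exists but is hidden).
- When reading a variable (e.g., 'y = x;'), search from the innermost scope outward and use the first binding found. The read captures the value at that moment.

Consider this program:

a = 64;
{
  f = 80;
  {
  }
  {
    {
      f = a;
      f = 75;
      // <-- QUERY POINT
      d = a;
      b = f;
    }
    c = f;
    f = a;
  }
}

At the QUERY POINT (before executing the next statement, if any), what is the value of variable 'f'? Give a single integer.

Step 1: declare a=64 at depth 0
Step 2: enter scope (depth=1)
Step 3: declare f=80 at depth 1
Step 4: enter scope (depth=2)
Step 5: exit scope (depth=1)
Step 6: enter scope (depth=2)
Step 7: enter scope (depth=3)
Step 8: declare f=(read a)=64 at depth 3
Step 9: declare f=75 at depth 3
Visible at query point: a=64 f=75

Answer: 75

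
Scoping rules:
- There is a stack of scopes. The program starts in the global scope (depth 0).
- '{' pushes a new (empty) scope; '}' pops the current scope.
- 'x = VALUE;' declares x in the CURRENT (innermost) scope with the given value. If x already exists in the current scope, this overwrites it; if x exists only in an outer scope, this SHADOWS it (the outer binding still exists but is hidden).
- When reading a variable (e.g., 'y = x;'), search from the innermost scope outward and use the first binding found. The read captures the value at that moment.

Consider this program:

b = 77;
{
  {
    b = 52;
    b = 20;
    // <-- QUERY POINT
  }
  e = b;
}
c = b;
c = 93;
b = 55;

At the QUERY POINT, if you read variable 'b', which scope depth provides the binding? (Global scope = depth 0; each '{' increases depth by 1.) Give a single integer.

Answer: 2

Derivation:
Step 1: declare b=77 at depth 0
Step 2: enter scope (depth=1)
Step 3: enter scope (depth=2)
Step 4: declare b=52 at depth 2
Step 5: declare b=20 at depth 2
Visible at query point: b=20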